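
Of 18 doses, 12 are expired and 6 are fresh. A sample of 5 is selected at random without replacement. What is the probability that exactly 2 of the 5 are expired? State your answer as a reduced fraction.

55/357

Total number of selections: C(18,5) = 8568.
Selections with exactly 2 expired: choose 2 of the 12 expired and 3 of the 6 fresh, C(12,2)·C(6,3) = 66·20 = 1320.
Probability = 1320/8568 = 55/357.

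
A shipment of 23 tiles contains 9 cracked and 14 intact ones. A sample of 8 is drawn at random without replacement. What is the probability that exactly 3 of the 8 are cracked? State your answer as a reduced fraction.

Total number of selections: C(23,8) = 490314.
Selections with exactly 3 cracked: choose 3 of the 9 cracked and 5 of the 14 intact, C(9,3)·C(14,5) = 84·2002 = 168168.
Probability = 168168/490314 = 2548/7429.

2548/7429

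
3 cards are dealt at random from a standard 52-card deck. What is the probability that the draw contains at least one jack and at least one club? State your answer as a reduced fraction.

33/260

There are C(52,3) = 22100 possible draws.
By inclusion-exclusion on the complements, draws missing all jacks or all clubs: C(48,3) + C(39,3) − C(36,3) = 17296 + 9139 − 7140 = 19295.
So draws with at least one of each: 22100 − 19295 = 2805, probability 2805/22100 = 33/260.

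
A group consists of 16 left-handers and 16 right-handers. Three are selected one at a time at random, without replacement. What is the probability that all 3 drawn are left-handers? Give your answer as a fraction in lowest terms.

Multiply the conditional probabilities at each draw: 16/32 · 15/31 · 14/30 = 3360/29760 = 7/62.

7/62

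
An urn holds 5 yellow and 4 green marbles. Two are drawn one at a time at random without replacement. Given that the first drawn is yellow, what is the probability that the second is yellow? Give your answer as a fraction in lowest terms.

1/2

After removing one yellow, 8 remain: 4 yellow and 4 green.
So the probability the next is yellow is 4/8 = 1/2.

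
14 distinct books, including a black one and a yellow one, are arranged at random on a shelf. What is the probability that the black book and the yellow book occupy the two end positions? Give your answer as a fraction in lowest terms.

There are 14! = 87178291200 arrangements.
Place the black book and the yellow book at the ends in 2 ways, arrange the remaining 12 in 12! = 479001600 ways: 2·479001600 = 958003200.
Probability = 958003200/87178291200 = 1/91.

1/91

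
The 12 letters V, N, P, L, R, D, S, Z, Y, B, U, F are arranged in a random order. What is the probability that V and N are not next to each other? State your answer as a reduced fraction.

5/6

There are 12! = 479001600 arrangements.
Arrangements with V and N adjacent: 2·11! = 79833600.
So not adjacent: 479001600 − 79833600 = 399168000, probability 399168000/479001600 = 5/6.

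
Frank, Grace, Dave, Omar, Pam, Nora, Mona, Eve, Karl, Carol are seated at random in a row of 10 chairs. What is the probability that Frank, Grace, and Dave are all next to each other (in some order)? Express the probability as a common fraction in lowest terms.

1/15

There are 10! = 3628800 arrangements.
Treat the three as one block: 8! placements × 3! orders within the block = 40320·6 = 241920.
Probability = 241920/3628800 = 1/15.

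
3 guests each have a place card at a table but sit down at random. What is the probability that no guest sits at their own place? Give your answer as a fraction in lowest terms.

There are 3! = 6 seatings.
By inclusion-exclusion, seatings with no fixed points: C(3,0)·3! − C(3,1)·2! + C(3,2)·1! − C(3,3)·0! = 2.
Probability = 2/6 = 1/3.

1/3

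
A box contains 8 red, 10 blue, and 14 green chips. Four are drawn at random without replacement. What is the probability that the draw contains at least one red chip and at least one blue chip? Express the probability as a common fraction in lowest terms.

There are C(32,4) = 35960 possible draws.
By inclusion-exclusion on the complements, draws missing all red or all blue: C(24,4) + C(22,4) − C(14,4) = 10626 + 7315 − 1001 = 16940.
So draws with at least one of each: 35960 − 16940 = 19020, probability 19020/35960 = 951/1798.

951/1798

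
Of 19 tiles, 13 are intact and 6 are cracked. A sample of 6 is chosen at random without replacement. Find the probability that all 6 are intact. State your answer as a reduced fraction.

There are C(19,6) = 27132 possible selections.
Selections with all intact: C(13,6) = 1716.
Probability = 1716/27132 = 143/2261.

143/2261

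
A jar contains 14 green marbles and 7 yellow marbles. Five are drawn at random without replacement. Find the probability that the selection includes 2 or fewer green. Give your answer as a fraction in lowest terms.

176/969

There are C(21,5) = 20349 ways to choose the 5.
Favorable selections (2 or fewer green): C(14,0)·C(7,5) + C(14,1)·C(7,4) + C(14,2)·C(7,3) = 21 + 490 + 3185 = 3696.
Probability = 3696/20349 = 176/969.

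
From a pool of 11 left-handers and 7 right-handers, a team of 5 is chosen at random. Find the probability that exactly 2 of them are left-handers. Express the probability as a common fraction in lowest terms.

The sample space is all 5-subsets of the 18: C(18,5) = 8568.
Selections with exactly 2 left-handers: choose 2 of the 11 left-handers and 3 of the 7 right-handers, C(11,2)·C(7,3) = 55·35 = 1925.
Probability = 1925/8568 = 275/1224.

275/1224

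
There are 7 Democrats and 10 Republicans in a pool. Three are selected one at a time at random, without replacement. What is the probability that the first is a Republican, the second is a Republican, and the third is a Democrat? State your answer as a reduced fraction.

21/136

Multiply the conditional probabilities at each draw: 10/17 · 9/16 · 7/15 = 630/4080 = 21/136.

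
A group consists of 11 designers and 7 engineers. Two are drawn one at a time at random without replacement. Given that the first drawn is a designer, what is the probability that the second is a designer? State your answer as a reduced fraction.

10/17

After removing one designer, 17 remain: 10 designers and 7 engineers.
So the probability the next is a designer is 10/17.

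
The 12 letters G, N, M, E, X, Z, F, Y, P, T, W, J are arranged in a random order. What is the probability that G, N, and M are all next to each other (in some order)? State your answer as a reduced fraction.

1/22

There are 12! = 479001600 arrangements.
Treat the three as one block: 10! placements × 3! orders within the block = 3628800·6 = 21772800.
Probability = 21772800/479001600 = 1/22.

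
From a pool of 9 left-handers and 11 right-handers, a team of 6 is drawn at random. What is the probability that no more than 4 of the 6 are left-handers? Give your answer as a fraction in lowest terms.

1243/1292

There are C(20,6) = 38760 ways to choose the 6.
Count the complement (more than 4 left-handers): C(9,5)·C(11,1) + C(9,6)·C(11,0) = 1386 + 84 = 1470.
Probability = 1 − 1470/38760 = 37290/38760 = 1243/1292.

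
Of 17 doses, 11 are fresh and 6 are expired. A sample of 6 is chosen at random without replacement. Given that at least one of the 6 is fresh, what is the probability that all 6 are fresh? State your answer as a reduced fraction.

Work in counts. Selections with at least one fresh: C(17,6) − C(6,6) = 12376 − 1 = 12375.
Of those, selections where all 6 are fresh: C(11,6) = 462.
Conditional probability = 462/12375 = 14/375.

14/375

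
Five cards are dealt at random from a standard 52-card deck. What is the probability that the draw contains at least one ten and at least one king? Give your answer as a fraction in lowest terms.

6509/64974

There are C(52,5) = 2598960 possible draws.
By inclusion-exclusion on the complements, draws missing all tens or all kings: C(48,5) + C(48,5) − C(44,5) = 1712304 + 1712304 − 1086008 = 2338600.
So draws with at least one of each: 2598960 − 2338600 = 260360, probability 260360/2598960 = 6509/64974.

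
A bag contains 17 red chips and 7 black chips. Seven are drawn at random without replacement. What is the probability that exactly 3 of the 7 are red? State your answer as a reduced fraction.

2975/43263

Total number of selections: C(24,7) = 346104.
Selections with exactly 3 red: choose 3 of the 17 red and 4 of the 7 black, C(17,3)·C(7,4) = 680·35 = 23800.
Probability = 23800/346104 = 2975/43263.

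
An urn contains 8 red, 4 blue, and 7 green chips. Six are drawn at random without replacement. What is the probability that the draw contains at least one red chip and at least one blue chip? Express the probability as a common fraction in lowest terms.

There are C(19,6) = 27132 possible draws.
By inclusion-exclusion on the complements, draws missing all red or all blue: C(11,6) + C(15,6) − C(7,6) = 462 + 5005 − 7 = 5460.
So draws with at least one of each: 27132 − 5460 = 21672, probability 21672/27132 = 258/323.

258/323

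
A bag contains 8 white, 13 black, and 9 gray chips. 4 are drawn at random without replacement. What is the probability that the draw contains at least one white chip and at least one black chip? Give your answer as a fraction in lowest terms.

2548/3915

There are C(30,4) = 27405 possible draws.
By inclusion-exclusion on the complements, draws missing all white or all black: C(22,4) + C(17,4) − C(9,4) = 7315 + 2380 − 126 = 9569.
So draws with at least one of each: 27405 − 9569 = 17836, probability 17836/27405 = 2548/3915.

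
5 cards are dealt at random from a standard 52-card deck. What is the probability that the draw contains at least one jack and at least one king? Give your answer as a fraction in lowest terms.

There are C(52,5) = 2598960 possible draws.
By inclusion-exclusion on the complements, draws missing all jacks or all kings: C(48,5) + C(48,5) − C(44,5) = 1712304 + 1712304 − 1086008 = 2338600.
So draws with at least one of each: 2598960 − 2338600 = 260360, probability 260360/2598960 = 6509/64974.

6509/64974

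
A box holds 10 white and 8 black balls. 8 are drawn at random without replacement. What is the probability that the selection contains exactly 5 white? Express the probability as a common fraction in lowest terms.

784/2431

Total number of selections: C(18,8) = 43758.
Selections with exactly 5 white: choose 5 of the 10 white and 3 of the 8 black, C(10,5)·C(8,3) = 252·56 = 14112.
Probability = 14112/43758 = 784/2431.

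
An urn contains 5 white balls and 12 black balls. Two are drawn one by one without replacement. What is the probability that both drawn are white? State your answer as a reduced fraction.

Multiply the conditional probabilities at each draw: 5/17 · 4/16 = 20/272 = 5/68.

5/68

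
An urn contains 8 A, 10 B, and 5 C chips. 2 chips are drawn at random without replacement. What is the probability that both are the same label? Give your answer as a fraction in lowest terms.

83/253

There are C(23,2) = 253 ways to draw 2 chips.
All same label: C(8,2) + C(10,2) + C(5,2) = 28 + 45 + 10 = 83.
Probability = 83/253.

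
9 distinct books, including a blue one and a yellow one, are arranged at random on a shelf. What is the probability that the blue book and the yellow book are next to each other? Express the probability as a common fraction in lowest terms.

2/9

There are 9! = 362880 arrangements.
Treat the blue book and the yellow book as a block: 8! arrangements of the blocks × 2 orders within the block = 2·40320 = 80640.
Probability = 80640/362880 = 2/9.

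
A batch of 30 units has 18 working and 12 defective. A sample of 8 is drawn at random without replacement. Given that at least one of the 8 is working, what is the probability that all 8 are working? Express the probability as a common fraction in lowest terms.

Work in counts. Selections with at least one working: C(30,8) − C(12,8) = 5852925 − 495 = 5852430.
Of those, selections where all 8 are working: C(18,8) = 43758.
Conditional probability = 43758/5852430 = 2431/325135.

2431/325135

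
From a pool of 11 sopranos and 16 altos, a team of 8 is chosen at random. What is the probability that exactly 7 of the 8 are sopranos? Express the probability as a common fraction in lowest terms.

32/13455

The sample space is all 8-subsets of the 27: C(27,8) = 2220075.
Selections with exactly 7 sopranos: choose 7 of the 11 sopranos and 1 of the 16 altos, C(11,7)·C(16,1) = 330·16 = 5280.
Probability = 5280/2220075 = 32/13455.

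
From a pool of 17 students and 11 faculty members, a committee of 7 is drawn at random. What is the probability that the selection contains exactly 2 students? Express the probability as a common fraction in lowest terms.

Total number of selections: C(28,7) = 1184040.
Selections with exactly 2 students: choose 2 of the 17 students and 5 of the 11 faculty members, C(17,2)·C(11,5) = 136·462 = 62832.
Probability = 62832/1184040 = 238/4485.

238/4485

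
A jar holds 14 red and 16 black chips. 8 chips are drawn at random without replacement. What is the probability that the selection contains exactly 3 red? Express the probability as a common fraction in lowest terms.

There are C(30,8) = 5852925 ways to choose 8 from 30.
Selections with exactly 3 red: choose 3 of the 14 red and 5 of the 16 black, C(14,3)·C(16,5) = 364·4368 = 1589952.
Probability = 1589952/5852925 = 40768/150075.

40768/150075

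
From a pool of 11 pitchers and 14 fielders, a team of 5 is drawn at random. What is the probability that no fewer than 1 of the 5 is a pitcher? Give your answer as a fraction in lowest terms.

Total selections: C(25,5) = 53130.
The complement is all 5 are fielders: C(14,5) = 2002.
Probability = 1 − 2002/53130 = 51128/53130 = 332/345.

332/345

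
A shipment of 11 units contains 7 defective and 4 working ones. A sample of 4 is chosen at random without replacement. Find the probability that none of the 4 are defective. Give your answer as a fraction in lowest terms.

There are C(11,4) = 330 possible selections.
Selections with no defective (all working): C(4,4) = 1.
Probability = 1/330.

1/330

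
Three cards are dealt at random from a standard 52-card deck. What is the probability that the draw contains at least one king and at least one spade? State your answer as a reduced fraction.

33/260

There are C(52,3) = 22100 possible draws.
By inclusion-exclusion on the complements, draws missing all kings or all spades: C(48,3) + C(39,3) − C(36,3) = 17296 + 9139 − 7140 = 19295.
So draws with at least one of each: 22100 − 19295 = 2805, probability 2805/22100 = 33/260.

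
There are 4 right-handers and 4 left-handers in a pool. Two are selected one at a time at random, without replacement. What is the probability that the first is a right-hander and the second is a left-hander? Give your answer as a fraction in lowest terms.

Multiply the conditional probabilities at each draw: 4/8 · 4/7 = 16/56 = 2/7.

2/7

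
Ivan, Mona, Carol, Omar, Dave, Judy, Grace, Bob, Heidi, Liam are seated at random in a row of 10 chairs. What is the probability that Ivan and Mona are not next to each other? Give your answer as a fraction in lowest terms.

4/5

There are 10! = 3628800 arrangements.
Arrangements with Ivan and Mona adjacent: 2·9! = 725760.
So not adjacent: 3628800 − 725760 = 2903040, probability 2903040/3628800 = 4/5.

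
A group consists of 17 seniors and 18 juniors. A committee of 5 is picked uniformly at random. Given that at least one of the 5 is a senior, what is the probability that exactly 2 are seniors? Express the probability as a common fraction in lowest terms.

204/581

Work in counts. Selections with at least one senior: C(35,5) − C(18,5) = 324632 − 8568 = 316064.
Of those, selections where exactly 2 are seniors: C(17,2)·C(18,3) = 136·816 = 110976.
Conditional probability = 110976/316064 = 204/581.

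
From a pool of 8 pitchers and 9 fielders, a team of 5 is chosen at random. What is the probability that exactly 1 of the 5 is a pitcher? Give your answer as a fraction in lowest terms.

There are C(17,5) = 6188 ways to choose 5 from 17.
Selections with exactly 1 pitcher: choose 1 of the 8 pitchers and 4 of the 9 fielders, C(8,1)·C(9,4) = 8·126 = 1008.
Probability = 1008/6188 = 36/221.

36/221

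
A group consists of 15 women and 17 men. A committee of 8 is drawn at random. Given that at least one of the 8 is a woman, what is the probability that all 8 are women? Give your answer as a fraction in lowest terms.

99/161446

Work in counts. Selections with at least one woman: C(32,8) − C(17,8) = 10518300 − 24310 = 10493990.
Of those, selections where all 8 are women: C(15,8) = 6435.
Conditional probability = 6435/10493990 = 99/161446.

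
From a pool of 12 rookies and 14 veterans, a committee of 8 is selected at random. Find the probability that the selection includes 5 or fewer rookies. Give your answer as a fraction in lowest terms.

10256/10925

Total selections: C(26,8) = 1562275.
Favorable selections (5 or fewer rookies): C(12,0)·C(14,8) + C(12,1)·C(14,7) + C(12,2)·C(14,6) + C(12,3)·C(14,5) + C(12,4)·C(14,4) + C(12,5)·C(14,3) = 3003 + 41184 + 198198 + 440440 + 495495 + 288288 = 1466608.
Probability = 1466608/1562275 = 10256/10925.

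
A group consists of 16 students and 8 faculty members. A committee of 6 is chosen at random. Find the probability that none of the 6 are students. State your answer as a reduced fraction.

1/4807

There are C(24,6) = 134596 possible selections.
Selections with no students (all faculty members): C(8,6) = 28.
Probability = 28/134596 = 1/4807.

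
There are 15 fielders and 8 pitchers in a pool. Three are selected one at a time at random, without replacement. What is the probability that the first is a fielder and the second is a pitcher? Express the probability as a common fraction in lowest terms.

60/253

Multiply the conditional probabilities at each draw: 15/23 · 8/22 = 120/506 = 60/253.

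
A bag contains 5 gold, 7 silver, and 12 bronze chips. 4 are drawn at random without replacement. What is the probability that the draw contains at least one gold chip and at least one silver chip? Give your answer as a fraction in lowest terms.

695/1518

There are C(24,4) = 10626 possible draws.
By inclusion-exclusion on the complements, draws missing all gold or all silver: C(19,4) + C(17,4) − C(12,4) = 3876 + 2380 − 495 = 5761.
So draws with at least one of each: 10626 − 5761 = 4865, probability 4865/10626 = 695/1518.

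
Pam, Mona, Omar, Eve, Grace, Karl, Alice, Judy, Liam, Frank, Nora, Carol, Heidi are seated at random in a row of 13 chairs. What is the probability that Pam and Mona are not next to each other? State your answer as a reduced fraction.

There are 13! = 6227020800 arrangements.
Arrangements with Pam and Mona adjacent: 2·12! = 958003200.
So not adjacent: 6227020800 − 958003200 = 5269017600, probability 5269017600/6227020800 = 11/13.

11/13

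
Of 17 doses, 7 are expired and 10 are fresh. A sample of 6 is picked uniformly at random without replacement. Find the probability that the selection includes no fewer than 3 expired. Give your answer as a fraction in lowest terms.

Total selections: C(17,6) = 12376.
Count the complement (fewer than 3 expired): C(7,0)·C(10,6) + C(7,1)·C(10,5) + C(7,2)·C(10,4) = 210 + 1764 + 4410 = 6384.
Probability = 1 − 6384/12376 = 5992/12376 = 107/221.

107/221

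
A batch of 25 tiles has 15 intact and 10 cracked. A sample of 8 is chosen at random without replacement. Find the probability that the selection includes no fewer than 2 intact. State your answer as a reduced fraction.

There are C(25,8) = 1081575 ways to choose the 8.
Count the complement (fewer than 2 intact): C(15,0)·C(10,8) + C(15,1)·C(10,7) = 45 + 1800 = 1845.
Probability = 1 − 1845/1081575 = 1079730/1081575 = 23994/24035.

23994/24035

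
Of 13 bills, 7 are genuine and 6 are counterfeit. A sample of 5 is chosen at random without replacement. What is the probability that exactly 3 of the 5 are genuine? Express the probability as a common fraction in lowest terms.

175/429

Total number of selections: C(13,5) = 1287.
Selections with exactly 3 genuine: choose 3 of the 7 genuine and 2 of the 6 counterfeit, C(7,3)·C(6,2) = 35·15 = 525.
Probability = 525/1287 = 175/429.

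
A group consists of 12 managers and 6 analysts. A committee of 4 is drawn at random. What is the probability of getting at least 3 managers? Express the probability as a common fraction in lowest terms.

Total selections: C(18,4) = 3060.
Favorable selections (at least 3 managers): C(12,3)·C(6,1) + C(12,4)·C(6,0) = 1320 + 495 = 1815.
Probability = 1815/3060 = 121/204.

121/204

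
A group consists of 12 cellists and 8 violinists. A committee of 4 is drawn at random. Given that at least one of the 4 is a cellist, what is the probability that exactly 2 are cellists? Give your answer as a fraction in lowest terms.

Work in counts. Selections with at least one cellist: C(20,4) − C(8,4) = 4845 − 70 = 4775.
Of those, selections where exactly 2 are cellists: C(12,2)·C(8,2) = 66·28 = 1848.
Conditional probability = 1848/4775.

1848/4775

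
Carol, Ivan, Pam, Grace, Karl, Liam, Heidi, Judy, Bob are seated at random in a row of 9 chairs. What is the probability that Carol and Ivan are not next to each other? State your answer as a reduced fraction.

There are 9! = 362880 arrangements.
Arrangements with Carol and Ivan adjacent: 2·8! = 80640.
So not adjacent: 362880 − 80640 = 282240, probability 282240/362880 = 7/9.

7/9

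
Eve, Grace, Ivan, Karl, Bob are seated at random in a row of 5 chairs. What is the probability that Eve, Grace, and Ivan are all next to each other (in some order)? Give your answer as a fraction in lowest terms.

3/10

There are 5! = 120 arrangements.
Treat the three as one block: 3! placements × 3! orders within the block = 6·6 = 36.
Probability = 36/120 = 3/10.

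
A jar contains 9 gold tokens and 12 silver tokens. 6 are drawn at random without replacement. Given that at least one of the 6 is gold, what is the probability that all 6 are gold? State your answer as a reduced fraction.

Work in counts. Selections with at least one gold: C(21,6) − C(12,6) = 54264 − 924 = 53340.
Of those, selections where all 6 are gold: C(9,6) = 84.
Conditional probability = 84/53340 = 1/635.

1/635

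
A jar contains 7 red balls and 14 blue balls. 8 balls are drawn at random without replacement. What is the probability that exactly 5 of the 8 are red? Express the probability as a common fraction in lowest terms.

182/4845

The sample space is all 8-subsets of the 21: C(21,8) = 203490.
Selections with exactly 5 red: choose 5 of the 7 red and 3 of the 14 blue, C(7,5)·C(14,3) = 21·364 = 7644.
Probability = 7644/203490 = 182/4845.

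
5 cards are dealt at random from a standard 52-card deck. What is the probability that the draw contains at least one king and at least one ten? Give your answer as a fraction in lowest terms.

6509/64974

There are C(52,5) = 2598960 possible draws.
By inclusion-exclusion on the complements, draws missing all kings or all tens: C(48,5) + C(48,5) − C(44,5) = 1712304 + 1712304 − 1086008 = 2338600.
So draws with at least one of each: 2598960 − 2338600 = 260360, probability 260360/2598960 = 6509/64974.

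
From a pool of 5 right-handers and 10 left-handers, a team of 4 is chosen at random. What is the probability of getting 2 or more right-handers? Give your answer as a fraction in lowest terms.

There are C(15,4) = 1365 ways to choose the 4.
Favorable selections (2 or more right-handers): C(5,2)·C(10,2) + C(5,3)·C(10,1) + C(5,4)·C(10,0) = 450 + 100 + 5 = 555.
Probability = 555/1365 = 37/91.

37/91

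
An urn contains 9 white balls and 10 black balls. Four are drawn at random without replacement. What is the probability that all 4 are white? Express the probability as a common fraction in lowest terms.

There are C(19,4) = 3876 possible selections.
Selections with all white: C(9,4) = 126.
Probability = 126/3876 = 21/646.

21/646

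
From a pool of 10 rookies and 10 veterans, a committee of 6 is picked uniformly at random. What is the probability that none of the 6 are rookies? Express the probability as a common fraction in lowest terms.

There are C(20,6) = 38760 possible selections.
Selections with no rookies (all veterans): C(10,6) = 210.
Probability = 210/38760 = 7/1292.

7/1292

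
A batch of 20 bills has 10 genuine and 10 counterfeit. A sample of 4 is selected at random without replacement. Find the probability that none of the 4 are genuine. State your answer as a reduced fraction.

14/323

There are C(20,4) = 4845 possible selections.
Selections with no genuine (all counterfeit): C(10,4) = 210.
Probability = 210/4845 = 14/323.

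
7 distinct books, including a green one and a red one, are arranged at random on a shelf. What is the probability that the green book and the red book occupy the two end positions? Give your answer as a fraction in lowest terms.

There are 7! = 5040 arrangements.
Place the green book and the red book at the ends in 2 ways, arrange the remaining 5 in 5! = 120 ways: 2·120 = 240.
Probability = 240/5040 = 1/21.

1/21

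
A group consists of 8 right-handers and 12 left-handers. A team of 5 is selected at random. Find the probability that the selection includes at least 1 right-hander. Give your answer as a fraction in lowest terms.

613/646

There are C(20,5) = 15504 ways to choose the 5.
The complement is all 5 are left-handers: C(12,5) = 792.
Probability = 1 − 792/15504 = 14712/15504 = 613/646.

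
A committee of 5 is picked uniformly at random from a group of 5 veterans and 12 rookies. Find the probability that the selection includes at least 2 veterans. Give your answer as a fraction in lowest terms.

There are C(17,5) = 6188 ways to choose the 5.
Favorable selections (at least 2 veterans): C(5,2)·C(12,3) + C(5,3)·C(12,2) + C(5,4)·C(12,1) + C(5,5)·C(12,0) = 2200 + 660 + 60 + 1 = 2921.
Probability = 2921/6188.

2921/6188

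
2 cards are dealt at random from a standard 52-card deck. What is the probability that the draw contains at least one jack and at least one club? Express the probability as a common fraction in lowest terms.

There are C(52,2) = 1326 possible draws.
By inclusion-exclusion on the complements, draws missing all jacks or all clubs: C(48,2) + C(39,2) − C(36,2) = 1128 + 741 − 630 = 1239.
So draws with at least one of each: 1326 − 1239 = 87, probability 87/1326 = 29/442.

29/442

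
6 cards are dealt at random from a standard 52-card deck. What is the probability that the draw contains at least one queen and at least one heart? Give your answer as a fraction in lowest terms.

There are C(52,6) = 20358520 possible draws.
By inclusion-exclusion on the complements, draws missing all queens or all hearts: C(48,6) + C(39,6) − C(36,6) = 12271512 + 3262623 − 1947792 = 13586343.
So draws with at least one of each: 20358520 − 13586343 = 6772177, probability 6772177/20358520.

6772177/20358520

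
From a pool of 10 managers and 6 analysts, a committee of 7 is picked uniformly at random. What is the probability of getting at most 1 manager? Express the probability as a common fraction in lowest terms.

1/1144

Total selections: C(16,7) = 11440.
Favorable selections (at most 1 manager): C(10,1)·C(6,6) = 10.
Probability = 10/11440 = 1/1144.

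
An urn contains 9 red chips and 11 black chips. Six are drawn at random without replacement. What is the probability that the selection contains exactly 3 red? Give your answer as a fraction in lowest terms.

231/646

There are C(20,6) = 38760 ways to choose 6 from 20.
Selections with exactly 3 red: choose 3 of the 9 red and 3 of the 11 black, C(9,3)·C(11,3) = 84·165 = 13860.
Probability = 13860/38760 = 231/646.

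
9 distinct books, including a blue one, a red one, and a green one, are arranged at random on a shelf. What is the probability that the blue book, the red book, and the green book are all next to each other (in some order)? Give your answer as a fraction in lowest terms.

1/12

There are 9! = 362880 arrangements.
Treat the three as one block: 7! placements × 3! orders within the block = 5040·6 = 30240.
Probability = 30240/362880 = 1/12.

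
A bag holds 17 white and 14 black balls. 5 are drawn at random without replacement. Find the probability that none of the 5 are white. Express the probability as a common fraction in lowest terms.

There are C(31,5) = 169911 possible selections.
Selections with no white (all black): C(14,5) = 2002.
Probability = 2002/169911 = 286/24273.

286/24273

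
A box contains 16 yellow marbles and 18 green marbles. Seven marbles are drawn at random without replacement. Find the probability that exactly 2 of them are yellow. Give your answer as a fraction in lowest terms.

1890/9889

The sample space is all 7-subsets of the 34: C(34,7) = 5379616.
Selections with exactly 2 yellow: choose 2 of the 16 yellow and 5 of the 18 green, C(16,2)·C(18,5) = 120·8568 = 1028160.
Probability = 1028160/5379616 = 1890/9889.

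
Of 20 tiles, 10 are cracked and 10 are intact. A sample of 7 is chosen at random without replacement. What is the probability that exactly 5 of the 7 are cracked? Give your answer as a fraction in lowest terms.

Total number of selections: C(20,7) = 77520.
Selections with exactly 5 cracked: choose 5 of the 10 cracked and 2 of the 10 intact, C(10,5)·C(10,2) = 252·45 = 11340.
Probability = 11340/77520 = 189/1292.

189/1292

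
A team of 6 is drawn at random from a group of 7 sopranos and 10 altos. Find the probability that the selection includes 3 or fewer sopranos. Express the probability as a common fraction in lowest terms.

189/221

Total selections: C(17,6) = 12376.
Count the complement (more than 3 sopranos): C(7,4)·C(10,2) + C(7,5)·C(10,1) + C(7,6)·C(10,0) = 1575 + 210 + 7 = 1792.
Probability = 1 − 1792/12376 = 10584/12376 = 189/221.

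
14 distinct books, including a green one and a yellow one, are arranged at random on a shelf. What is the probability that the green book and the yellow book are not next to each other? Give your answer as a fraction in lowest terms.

There are 14! = 87178291200 arrangements.
Arrangements with the green book and the yellow book adjacent: 2·13! = 12454041600.
So not adjacent: 87178291200 − 12454041600 = 74724249600, probability 74724249600/87178291200 = 6/7.

6/7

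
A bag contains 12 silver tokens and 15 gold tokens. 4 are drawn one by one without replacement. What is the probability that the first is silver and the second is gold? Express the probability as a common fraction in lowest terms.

10/39

Multiply the conditional probabilities at each draw: 12/27 · 15/26 = 180/702 = 10/39.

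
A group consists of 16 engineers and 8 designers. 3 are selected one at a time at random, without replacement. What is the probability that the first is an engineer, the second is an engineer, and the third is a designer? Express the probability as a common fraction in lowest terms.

40/253

Multiply the conditional probabilities at each draw: 16/24 · 15/23 · 8/22 = 1920/12144 = 40/253.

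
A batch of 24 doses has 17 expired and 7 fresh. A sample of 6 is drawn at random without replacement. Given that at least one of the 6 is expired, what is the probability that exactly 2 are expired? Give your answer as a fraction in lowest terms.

40/1131

Work in counts. Selections with at least one expired: C(24,6) − C(7,6) = 134596 − 7 = 134589.
Of those, selections where exactly 2 are expired: C(17,2)·C(7,4) = 136·35 = 4760.
Conditional probability = 4760/134589 = 40/1131.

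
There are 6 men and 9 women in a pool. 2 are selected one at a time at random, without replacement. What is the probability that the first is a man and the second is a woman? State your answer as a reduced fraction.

9/35

Multiply the conditional probabilities at each draw: 6/15 · 9/14 = 54/210 = 9/35.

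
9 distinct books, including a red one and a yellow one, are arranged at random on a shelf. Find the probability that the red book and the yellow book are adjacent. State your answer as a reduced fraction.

2/9

There are 9! = 362880 arrangements.
Treat the red book and the yellow book as a block: 8! arrangements of the blocks × 2 orders within the block = 2·40320 = 80640.
Probability = 80640/362880 = 2/9.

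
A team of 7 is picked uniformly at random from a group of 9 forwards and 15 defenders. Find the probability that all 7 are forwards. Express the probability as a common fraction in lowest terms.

1/9614

There are C(24,7) = 346104 possible selections.
Selections with all forwards: C(9,7) = 36.
Probability = 36/346104 = 1/9614.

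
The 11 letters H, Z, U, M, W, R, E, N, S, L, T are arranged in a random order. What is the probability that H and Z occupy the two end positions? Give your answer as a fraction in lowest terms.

There are 11! = 39916800 arrangements.
Place H and Z at the ends in 2 ways, arrange the remaining 9 in 9! = 362880 ways: 2·362880 = 725760.
Probability = 725760/39916800 = 1/55.

1/55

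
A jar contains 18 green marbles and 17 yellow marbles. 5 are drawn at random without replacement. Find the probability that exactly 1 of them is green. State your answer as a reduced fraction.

45/341

There are C(35,5) = 324632 ways to choose 5 from 35.
Selections with exactly 1 green: choose 1 of the 18 green and 4 of the 17 yellow, C(18,1)·C(17,4) = 18·2380 = 42840.
Probability = 42840/324632 = 45/341.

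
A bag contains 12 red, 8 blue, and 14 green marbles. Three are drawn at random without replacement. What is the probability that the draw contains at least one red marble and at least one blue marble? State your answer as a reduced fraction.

There are C(34,3) = 5984 possible draws.
By inclusion-exclusion on the complements, draws missing all red or all blue: C(22,3) + C(26,3) − C(14,3) = 1540 + 2600 − 364 = 3776.
So draws with at least one of each: 5984 − 3776 = 2208, probability 2208/5984 = 69/187.

69/187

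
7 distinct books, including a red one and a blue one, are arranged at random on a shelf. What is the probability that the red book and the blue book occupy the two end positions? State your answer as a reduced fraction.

1/21

There are 7! = 5040 arrangements.
Place the red book and the blue book at the ends in 2 ways, arrange the remaining 5 in 5! = 120 ways: 2·120 = 240.
Probability = 240/5040 = 1/21.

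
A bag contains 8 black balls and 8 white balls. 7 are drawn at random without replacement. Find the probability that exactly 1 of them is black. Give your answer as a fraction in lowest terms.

There are C(16,7) = 11440 ways to choose 7 from 16.
Selections with exactly 1 black: choose 1 of the 8 black and 6 of the 8 white, C(8,1)·C(8,6) = 8·28 = 224.
Probability = 224/11440 = 14/715.

14/715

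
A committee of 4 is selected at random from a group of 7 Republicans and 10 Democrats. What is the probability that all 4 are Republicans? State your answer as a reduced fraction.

1/68

There are C(17,4) = 2380 possible selections.
Selections with all Republicans: C(7,4) = 35.
Probability = 35/2380 = 1/68.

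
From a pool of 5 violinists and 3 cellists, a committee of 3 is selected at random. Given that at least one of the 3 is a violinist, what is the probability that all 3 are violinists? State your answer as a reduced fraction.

Work in counts. Selections with at least one violinist: C(8,3) − C(3,3) = 56 − 1 = 55.
Of those, selections where all 3 are violinists: C(5,3) = 10.
Conditional probability = 10/55 = 2/11.

2/11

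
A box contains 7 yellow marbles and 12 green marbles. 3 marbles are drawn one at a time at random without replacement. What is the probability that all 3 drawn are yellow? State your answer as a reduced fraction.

Multiply the conditional probabilities at each draw: 7/19 · 6/18 · 5/17 = 210/5814 = 35/969.

35/969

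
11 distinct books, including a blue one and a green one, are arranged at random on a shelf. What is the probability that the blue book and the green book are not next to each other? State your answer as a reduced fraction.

There are 11! = 39916800 arrangements.
Arrangements with the blue book and the green book adjacent: 2·10! = 7257600.
So not adjacent: 39916800 − 7257600 = 32659200, probability 32659200/39916800 = 9/11.

9/11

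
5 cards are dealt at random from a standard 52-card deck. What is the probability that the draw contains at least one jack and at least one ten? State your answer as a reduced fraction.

6509/64974

There are C(52,5) = 2598960 possible draws.
By inclusion-exclusion on the complements, draws missing all jacks or all tens: C(48,5) + C(48,5) − C(44,5) = 1712304 + 1712304 − 1086008 = 2338600.
So draws with at least one of each: 2598960 − 2338600 = 260360, probability 260360/2598960 = 6509/64974.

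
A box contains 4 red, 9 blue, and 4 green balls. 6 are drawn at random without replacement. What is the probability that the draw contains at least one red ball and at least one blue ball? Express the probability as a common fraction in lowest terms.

1329/1547

There are C(17,6) = 12376 possible draws.
By inclusion-exclusion on the complements, draws missing all red or all blue: C(13,6) + C(8,6) − C(4,6) = 1716 + 28 − 0 = 1744.
So draws with at least one of each: 12376 − 1744 = 10632, probability 10632/12376 = 1329/1547.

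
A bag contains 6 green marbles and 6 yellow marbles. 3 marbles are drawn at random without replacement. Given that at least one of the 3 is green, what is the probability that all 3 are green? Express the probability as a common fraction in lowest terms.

1/10

Work in counts. Selections with at least one green: C(12,3) − C(6,3) = 220 − 20 = 200.
Of those, selections where all 3 are green: C(6,3) = 20.
Conditional probability = 20/200 = 1/10.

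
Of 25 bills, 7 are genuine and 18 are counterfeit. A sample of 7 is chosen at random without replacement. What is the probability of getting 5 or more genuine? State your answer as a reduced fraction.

167/24035

There are C(25,7) = 480700 ways to choose the 7.
Favorable selections (5 or more genuine): C(7,5)·C(18,2) + C(7,6)·C(18,1) + C(7,7)·C(18,0) = 3213 + 126 + 1 = 3340.
Probability = 3340/480700 = 167/24035.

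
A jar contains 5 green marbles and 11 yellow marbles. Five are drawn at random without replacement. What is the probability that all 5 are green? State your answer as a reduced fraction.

There are C(16,5) = 4368 possible selections.
Selections with all green: C(5,5) = 1.
Probability = 1/4368.

1/4368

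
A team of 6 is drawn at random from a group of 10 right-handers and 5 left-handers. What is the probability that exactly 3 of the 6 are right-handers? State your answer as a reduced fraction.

There are C(15,6) = 5005 ways to choose 6 from 15.
Selections with exactly 3 right-handers: choose 3 of the 10 right-handers and 3 of the 5 left-handers, C(10,3)·C(5,3) = 120·10 = 1200.
Probability = 1200/5005 = 240/1001.

240/1001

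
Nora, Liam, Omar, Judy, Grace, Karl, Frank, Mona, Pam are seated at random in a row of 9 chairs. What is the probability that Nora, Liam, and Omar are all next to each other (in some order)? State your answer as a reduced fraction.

1/12

There are 9! = 362880 arrangements.
Treat the three as one block: 7! placements × 3! orders within the block = 5040·6 = 30240.
Probability = 30240/362880 = 1/12.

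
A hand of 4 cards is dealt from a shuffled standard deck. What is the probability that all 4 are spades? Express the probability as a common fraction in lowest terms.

11/4165

There are C(52,4) = 270725 possible 4-card hands.
Hands that are all spades: C(13,4) = 715.
Probability = 715/270725 = 11/4165.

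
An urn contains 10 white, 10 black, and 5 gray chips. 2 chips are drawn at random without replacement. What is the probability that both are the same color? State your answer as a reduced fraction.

There are C(25,2) = 300 ways to draw 2 chips.
All same color: C(10,2) + C(10,2) + C(5,2) = 45 + 45 + 10 = 100.
Probability = 100/300 = 1/3.

1/3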